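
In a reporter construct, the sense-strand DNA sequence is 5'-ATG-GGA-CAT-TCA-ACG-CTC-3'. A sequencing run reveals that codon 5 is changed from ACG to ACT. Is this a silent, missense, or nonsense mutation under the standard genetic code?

Position 15 falls in codon 5: ACG → Thr.
After the substitution the codon is ACT → Thr.
Both encode Thr, so the change is synonymous.

silent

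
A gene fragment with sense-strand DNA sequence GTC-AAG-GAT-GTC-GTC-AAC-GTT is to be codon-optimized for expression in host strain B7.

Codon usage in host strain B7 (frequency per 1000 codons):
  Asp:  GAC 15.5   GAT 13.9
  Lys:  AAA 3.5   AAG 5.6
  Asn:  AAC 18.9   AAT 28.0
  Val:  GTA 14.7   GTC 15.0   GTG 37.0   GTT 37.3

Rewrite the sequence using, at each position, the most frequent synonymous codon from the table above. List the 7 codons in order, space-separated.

Codon 1 (Val): best is GTT at 37.3.
Codon 2 (Lys): best is AAG at 5.6.
Codon 3 (Asp): best is GAC at 15.5.
Codon 4 (Val): best is GTT at 37.3.
Codon 5 (Val): best is GTT at 37.3.
Codon 6 (Asn): best is AAT at 28.0.
Codon 7 (Val): best is GTT at 37.3.

GTT AAG GAC GTT GTT AAT GTT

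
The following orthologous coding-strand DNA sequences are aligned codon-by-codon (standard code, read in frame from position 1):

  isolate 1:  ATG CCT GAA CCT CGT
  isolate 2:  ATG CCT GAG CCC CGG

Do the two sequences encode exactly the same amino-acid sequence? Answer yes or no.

Codon 1: ATG Met / ATG Met — identical.
Codon 2: CCT Pro / CCT Pro — identical.
Codon 3: GAA Glu / GAG Glu — synonymous.
Codon 4: CCT Pro / CCC Pro — synonymous.
Codon 5: CGT Arg / CGG Arg — synonymous.
Nonsynonymous differences: 0 → same protein.

yes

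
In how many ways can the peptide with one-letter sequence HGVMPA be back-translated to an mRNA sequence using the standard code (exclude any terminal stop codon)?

512

His: 2 codons.
Gly: 4 codons.
Val: 4 codons.
Met: 1 codon.
Pro: 4 codons.
Ala: 4 codons.
2 × 4 × 4 × 1 × 4 × 4 = 512.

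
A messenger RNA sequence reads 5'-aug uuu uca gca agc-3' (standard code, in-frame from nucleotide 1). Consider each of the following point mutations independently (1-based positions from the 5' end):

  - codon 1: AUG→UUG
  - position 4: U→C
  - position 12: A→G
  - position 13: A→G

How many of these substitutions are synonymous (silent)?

1

Codon 1: AUG (Met) → UUG (Leu) — missense.
Codon 2: UUU (Phe) → CUU (Leu) — missense.
Codon 4: GCA (Ala) → GCG (Ala) — synonymous.
Codon 5: AGC (Ser) → GGC (Gly) — missense.
Synonymous: 1 of 4.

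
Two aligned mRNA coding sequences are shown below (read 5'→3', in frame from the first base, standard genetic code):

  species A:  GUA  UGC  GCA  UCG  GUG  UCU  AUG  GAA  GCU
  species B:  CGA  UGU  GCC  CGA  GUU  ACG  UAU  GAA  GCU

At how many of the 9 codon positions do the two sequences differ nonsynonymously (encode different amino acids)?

Codon 1: GUA Val / CGA Arg — nonsynonymous.
Codon 2: UGC Cys / UGU Cys — synonymous.
Codon 3: GCA Ala / GCC Ala — synonymous.
Codon 4: UCG Ser / CGA Arg — nonsynonymous.
Codon 5: GUG Val / GUU Val — synonymous.
Codon 6: UCU Ser / ACG Thr — nonsynonymous.
Codon 7: AUG Met / UAU Tyr — nonsynonymous.
Codon 8: GAA Glu / GAA Glu — identical.
Codon 9: GCU Ala / GCU Ala — identical.
Nonsynonymous differences: 4.

4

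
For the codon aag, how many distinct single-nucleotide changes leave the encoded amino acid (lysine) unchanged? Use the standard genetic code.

1

Position 1: none → 0 synonymous.
Position 2: none → 0 synonymous.
Position 3: AAA → 1 synonymous.
Total: 0 + 0 + 1 = 1.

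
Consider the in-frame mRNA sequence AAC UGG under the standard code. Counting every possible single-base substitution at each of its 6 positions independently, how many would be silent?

1

Codon 1 (AAC, Asn): 1 synonymous substitution.
Codon 2 (UGG, Trp): 0 synonymous substitutions.
Total: 1 + 0 = 1.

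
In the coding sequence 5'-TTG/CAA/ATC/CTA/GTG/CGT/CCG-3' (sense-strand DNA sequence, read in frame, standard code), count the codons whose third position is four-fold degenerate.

4

Codon 1 TTG (Leu): third position 2-fold.
Codon 2 CAA (Gln): third position 2-fold.
Codon 3 ATC (Ile): third position 3-fold.
Codon 4 CTA (Leu): third position 4-fold.
Codon 5 GTG (Val): third position 4-fold.
Codon 6 CGT (Arg): third position 4-fold.
Codon 7 CCG (Pro): third position 4-fold.
Four-fold degenerate third positions: 4.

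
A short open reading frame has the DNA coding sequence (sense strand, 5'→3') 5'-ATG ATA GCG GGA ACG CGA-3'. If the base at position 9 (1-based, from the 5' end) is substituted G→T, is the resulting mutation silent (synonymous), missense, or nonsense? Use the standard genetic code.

Position 9 falls in codon 3: GCG → Ala.
After the substitution the codon is GCT → Ala.
Both encode Ala, so the change is synonymous.

silent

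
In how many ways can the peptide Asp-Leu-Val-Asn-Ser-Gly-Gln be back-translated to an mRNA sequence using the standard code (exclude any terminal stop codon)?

4608

Asp: 2 codons.
Leu: 6 codons.
Val: 4 codons.
Asn: 2 codons.
Ser: 6 codons.
Gly: 4 codons.
Gln: 2 codons.
2 × 6 × 4 × 2 × 6 × 4 × 2 = 4608.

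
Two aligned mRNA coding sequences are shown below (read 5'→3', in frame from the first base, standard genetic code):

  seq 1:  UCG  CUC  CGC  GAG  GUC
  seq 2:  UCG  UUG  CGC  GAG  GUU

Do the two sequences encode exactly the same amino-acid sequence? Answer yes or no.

yes

Codon 1: UCG Ser / UCG Ser — identical.
Codon 2: CUC Leu / UUG Leu — synonymous.
Codon 3: CGC Arg / CGC Arg — identical.
Codon 4: GAG Glu / GAG Glu — identical.
Codon 5: GUC Val / GUU Val — synonymous.
Nonsynonymous differences: 0 → same protein.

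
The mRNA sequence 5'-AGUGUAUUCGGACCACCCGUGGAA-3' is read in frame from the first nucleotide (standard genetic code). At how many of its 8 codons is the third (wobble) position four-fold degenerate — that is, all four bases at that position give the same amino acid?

Codon 1 AGU (Ser): third position 2-fold.
Codon 2 GUA (Val): third position 4-fold.
Codon 3 UUC (Phe): third position 2-fold.
Codon 4 GGA (Gly): third position 4-fold.
Codon 5 CCA (Pro): third position 4-fold.
Codon 6 CCC (Pro): third position 4-fold.
Codon 7 GUG (Val): third position 4-fold.
Codon 8 GAA (Glu): third position 2-fold.
Four-fold degenerate third positions: 5.

5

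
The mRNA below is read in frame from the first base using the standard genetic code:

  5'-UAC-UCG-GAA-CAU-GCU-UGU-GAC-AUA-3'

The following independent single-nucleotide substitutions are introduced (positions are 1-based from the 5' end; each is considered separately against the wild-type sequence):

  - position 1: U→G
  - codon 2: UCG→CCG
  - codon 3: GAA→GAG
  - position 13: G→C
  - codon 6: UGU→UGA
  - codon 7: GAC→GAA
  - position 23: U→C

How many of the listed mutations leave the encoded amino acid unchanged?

Codon 1: UAC (Tyr) → GAC (Asp) — missense.
Codon 2: UCG (Ser) → CCG (Pro) — missense.
Codon 3: GAA (Glu) → GAG (Glu) — synonymous.
Codon 5: GCU (Ala) → CCU (Pro) — missense.
Codon 6: UGU (Cys) → UGA (Stop) — nonsense.
Codon 7: GAC (Asp) → GAA (Glu) — missense.
Codon 8: AUA (Ile) → ACA (Thr) — missense.
Synonymous: 1 of 7.

1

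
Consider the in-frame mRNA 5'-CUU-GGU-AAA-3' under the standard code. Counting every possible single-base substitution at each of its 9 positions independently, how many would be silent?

Codon 1 (CUU, Leu): 3 synonymous substitutions.
Codon 2 (GGU, Gly): 3 synonymous substitutions.
Codon 3 (AAA, Lys): 1 synonymous substitution.
Total: 3 + 3 + 1 = 7.

7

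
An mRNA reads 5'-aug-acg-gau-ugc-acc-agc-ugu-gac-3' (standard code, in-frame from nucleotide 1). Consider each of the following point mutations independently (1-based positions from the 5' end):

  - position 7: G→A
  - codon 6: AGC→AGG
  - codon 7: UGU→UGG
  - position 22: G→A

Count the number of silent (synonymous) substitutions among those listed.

Codon 3: GAU (Asp) → AAU (Asn) — missense.
Codon 6: AGC (Ser) → AGG (Arg) — missense.
Codon 7: UGU (Cys) → UGG (Trp) — missense.
Codon 8: GAC (Asp) → AAC (Asn) — missense.
Synonymous: 0 of 4.

0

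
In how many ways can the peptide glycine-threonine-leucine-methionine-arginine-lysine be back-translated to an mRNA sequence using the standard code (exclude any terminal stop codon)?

Gly: 4 codons.
Thr: 4 codons.
Leu: 6 codons.
Met: 1 codon.
Arg: 6 codons.
Lys: 2 codons.
4 × 4 × 6 × 1 × 6 × 2 = 1152.

1152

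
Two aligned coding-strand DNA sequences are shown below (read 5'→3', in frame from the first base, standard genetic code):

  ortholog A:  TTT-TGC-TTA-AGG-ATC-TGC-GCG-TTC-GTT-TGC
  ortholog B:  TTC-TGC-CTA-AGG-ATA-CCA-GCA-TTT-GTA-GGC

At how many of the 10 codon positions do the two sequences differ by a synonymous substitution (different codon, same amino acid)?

Codon 1: TTT Phe / TTC Phe — synonymous.
Codon 2: TGC Cys / TGC Cys — identical.
Codon 3: TTA Leu / CTA Leu — synonymous.
Codon 4: AGG Arg / AGG Arg — identical.
Codon 5: ATC Ile / ATA Ile — synonymous.
Codon 6: TGC Cys / CCA Pro — nonsynonymous.
Codon 7: GCG Ala / GCA Ala — synonymous.
Codon 8: TTC Phe / TTT Phe — synonymous.
Codon 9: GTT Val / GTA Val — synonymous.
Codon 10: TGC Cys / GGC Gly — nonsynonymous.
Synonymous differences: 6.

6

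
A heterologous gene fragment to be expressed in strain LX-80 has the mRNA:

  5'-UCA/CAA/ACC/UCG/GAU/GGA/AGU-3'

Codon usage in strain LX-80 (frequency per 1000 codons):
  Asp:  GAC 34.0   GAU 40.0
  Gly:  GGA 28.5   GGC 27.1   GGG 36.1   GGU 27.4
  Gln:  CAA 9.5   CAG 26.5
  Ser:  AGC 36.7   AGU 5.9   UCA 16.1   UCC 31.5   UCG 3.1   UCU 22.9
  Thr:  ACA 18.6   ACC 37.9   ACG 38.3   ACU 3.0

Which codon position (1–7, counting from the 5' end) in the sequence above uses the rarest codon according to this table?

Codon 1 UCA (Ser): 16.1 per 1000.
Codon 2 CAA (Gln): 9.5 per 1000.
Codon 3 ACC (Thr): 37.9 per 1000.
Codon 4 UCG (Ser): 3.1 per 1000.
Codon 5 GAU (Asp): 40.0 per 1000.
Codon 6 GGA (Gly): 28.5 per 1000.
Codon 7 AGU (Ser): 5.9 per 1000.
Lowest frequency is 3.1 at codon 4.

4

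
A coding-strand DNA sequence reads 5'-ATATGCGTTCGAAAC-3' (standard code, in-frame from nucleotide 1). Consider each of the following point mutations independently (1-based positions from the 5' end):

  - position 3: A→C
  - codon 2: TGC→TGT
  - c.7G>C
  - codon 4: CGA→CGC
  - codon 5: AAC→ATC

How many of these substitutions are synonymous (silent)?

Codon 1: ATA (Ile) → ATC (Ile) — synonymous.
Codon 2: TGC (Cys) → TGT (Cys) — synonymous.
Codon 3: GTT (Val) → CTT (Leu) — missense.
Codon 4: CGA (Arg) → CGC (Arg) — synonymous.
Codon 5: AAC (Asn) → ATC (Ile) — missense.
Synonymous: 3 of 5.

3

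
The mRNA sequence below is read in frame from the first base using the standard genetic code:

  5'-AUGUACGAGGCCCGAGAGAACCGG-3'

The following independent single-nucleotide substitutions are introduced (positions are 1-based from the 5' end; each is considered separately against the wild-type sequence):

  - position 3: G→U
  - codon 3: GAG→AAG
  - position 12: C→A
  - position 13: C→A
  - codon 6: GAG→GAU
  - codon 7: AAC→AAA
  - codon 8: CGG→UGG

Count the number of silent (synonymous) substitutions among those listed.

Codon 1: AUG (Met) → AUU (Ile) — missense.
Codon 3: GAG (Glu) → AAG (Lys) — missense.
Codon 4: GCC (Ala) → GCA (Ala) — synonymous.
Codon 5: CGA (Arg) → AGA (Arg) — synonymous.
Codon 6: GAG (Glu) → GAU (Asp) — missense.
Codon 7: AAC (Asn) → AAA (Lys) — missense.
Codon 8: CGG (Arg) → UGG (Trp) — missense.
Synonymous: 2 of 7.

2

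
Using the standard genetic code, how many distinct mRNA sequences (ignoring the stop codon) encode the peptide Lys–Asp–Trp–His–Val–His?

Lys: 2 codons.
Asp: 2 codons.
Trp: 1 codon.
His: 2 codons.
Val: 4 codons.
His: 2 codons.
2 × 2 × 1 × 2 × 4 × 2 = 64.

64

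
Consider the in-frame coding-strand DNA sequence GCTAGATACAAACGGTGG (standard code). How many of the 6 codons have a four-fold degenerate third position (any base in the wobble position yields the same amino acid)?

Codon 1 GCT (Ala): third position 4-fold.
Codon 2 AGA (Arg): third position 2-fold.
Codon 3 TAC (Tyr): third position 2-fold.
Codon 4 AAA (Lys): third position 2-fold.
Codon 5 CGG (Arg): third position 4-fold.
Codon 6 TGG (Trp): third position 1-fold.
Four-fold degenerate third positions: 2.

2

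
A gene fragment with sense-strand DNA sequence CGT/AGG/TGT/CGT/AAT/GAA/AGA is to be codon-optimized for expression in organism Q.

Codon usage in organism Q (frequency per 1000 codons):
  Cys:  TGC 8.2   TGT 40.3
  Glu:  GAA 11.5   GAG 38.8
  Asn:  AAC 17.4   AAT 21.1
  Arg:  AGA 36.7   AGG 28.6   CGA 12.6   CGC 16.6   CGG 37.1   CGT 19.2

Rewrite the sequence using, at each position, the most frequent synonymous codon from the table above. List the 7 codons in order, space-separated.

Codon 1 (Arg): best is CGG at 37.1.
Codon 2 (Arg): best is CGG at 37.1.
Codon 3 (Cys): best is TGT at 40.3.
Codon 4 (Arg): best is CGG at 37.1.
Codon 5 (Asn): best is AAT at 21.1.
Codon 6 (Glu): best is GAG at 38.8.
Codon 7 (Arg): best is CGG at 37.1.

CGG CGG TGT CGG AAT GAG CGG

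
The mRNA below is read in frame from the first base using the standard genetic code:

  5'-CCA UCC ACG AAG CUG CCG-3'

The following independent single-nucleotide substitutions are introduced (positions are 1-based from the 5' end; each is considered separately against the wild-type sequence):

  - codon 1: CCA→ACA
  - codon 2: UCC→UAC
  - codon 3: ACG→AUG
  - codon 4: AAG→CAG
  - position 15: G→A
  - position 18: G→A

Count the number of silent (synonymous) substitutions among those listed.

Codon 1: CCA (Pro) → ACA (Thr) — missense.
Codon 2: UCC (Ser) → UAC (Tyr) — missense.
Codon 3: ACG (Thr) → AUG (Met) — missense.
Codon 4: AAG (Lys) → CAG (Gln) — missense.
Codon 5: CUG (Leu) → CUA (Leu) — synonymous.
Codon 6: CCG (Pro) → CCA (Pro) — synonymous.
Synonymous: 2 of 6.

2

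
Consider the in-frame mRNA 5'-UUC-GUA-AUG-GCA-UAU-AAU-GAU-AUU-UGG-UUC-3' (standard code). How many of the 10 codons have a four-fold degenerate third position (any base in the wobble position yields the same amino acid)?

Codon 1 UUC (Phe): third position 2-fold.
Codon 2 GUA (Val): third position 4-fold.
Codon 3 AUG (Met): third position 1-fold.
Codon 4 GCA (Ala): third position 4-fold.
Codon 5 UAU (Tyr): third position 2-fold.
Codon 6 AAU (Asn): third position 2-fold.
Codon 7 GAU (Asp): third position 2-fold.
Codon 8 AUU (Ile): third position 3-fold.
Codon 9 UGG (Trp): third position 1-fold.
Codon 10 UUC (Phe): third position 2-fold.
Four-fold degenerate third positions: 2.

2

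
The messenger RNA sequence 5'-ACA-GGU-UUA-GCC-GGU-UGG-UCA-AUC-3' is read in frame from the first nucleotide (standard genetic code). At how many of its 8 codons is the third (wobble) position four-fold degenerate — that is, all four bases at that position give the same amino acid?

Codon 1 ACA (Thr): third position 4-fold.
Codon 2 GGU (Gly): third position 4-fold.
Codon 3 UUA (Leu): third position 2-fold.
Codon 4 GCC (Ala): third position 4-fold.
Codon 5 GGU (Gly): third position 4-fold.
Codon 6 UGG (Trp): third position 1-fold.
Codon 7 UCA (Ser): third position 4-fold.
Codon 8 AUC (Ile): third position 3-fold.
Four-fold degenerate third positions: 5.

5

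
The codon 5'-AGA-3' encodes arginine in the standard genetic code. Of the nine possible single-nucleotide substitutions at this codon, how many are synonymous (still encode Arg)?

Position 1: CGA → 1 synonymous.
Position 2: none → 0 synonymous.
Position 3: AGG → 1 synonymous.
Total: 1 + 0 + 1 = 2.

2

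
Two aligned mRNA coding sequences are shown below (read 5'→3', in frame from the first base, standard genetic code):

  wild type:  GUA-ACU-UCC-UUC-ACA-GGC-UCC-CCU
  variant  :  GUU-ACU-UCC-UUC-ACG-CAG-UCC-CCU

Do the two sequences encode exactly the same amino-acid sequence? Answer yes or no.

Codon 1: GUA Val / GUU Val — synonymous.
Codon 2: ACU Thr / ACU Thr — identical.
Codon 3: UCC Ser / UCC Ser — identical.
Codon 4: UUC Phe / UUC Phe — identical.
Codon 5: ACA Thr / ACG Thr — synonymous.
Codon 6: GGC Gly / CAG Gln — nonsynonymous.
Codon 7: UCC Ser / UCC Ser — identical.
Codon 8: CCU Pro / CCU Pro — identical.
Nonsynonymous differences: 1 → different protein.

no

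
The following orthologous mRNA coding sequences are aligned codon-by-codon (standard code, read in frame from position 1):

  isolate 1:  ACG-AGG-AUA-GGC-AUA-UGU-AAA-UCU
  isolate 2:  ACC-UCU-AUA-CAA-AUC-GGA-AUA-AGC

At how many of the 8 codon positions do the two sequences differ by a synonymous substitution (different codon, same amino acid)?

3

Codon 1: ACG Thr / ACC Thr — synonymous.
Codon 2: AGG Arg / UCU Ser — nonsynonymous.
Codon 3: AUA Ile / AUA Ile — identical.
Codon 4: GGC Gly / CAA Gln — nonsynonymous.
Codon 5: AUA Ile / AUC Ile — synonymous.
Codon 6: UGU Cys / GGA Gly — nonsynonymous.
Codon 7: AAA Lys / AUA Ile — nonsynonymous.
Codon 8: UCU Ser / AGC Ser — synonymous.
Synonymous differences: 3.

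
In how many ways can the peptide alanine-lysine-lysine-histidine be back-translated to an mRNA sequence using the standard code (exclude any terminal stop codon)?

32

Ala: 4 codons.
Lys: 2 codons.
Lys: 2 codons.
His: 2 codons.
4 × 2 × 2 × 2 = 32.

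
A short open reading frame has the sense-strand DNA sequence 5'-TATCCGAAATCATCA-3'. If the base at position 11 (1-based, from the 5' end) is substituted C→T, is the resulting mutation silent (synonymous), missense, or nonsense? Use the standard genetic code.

missense

Position 11 falls in codon 4: TCA → Ser.
After the substitution the codon is TTA → Leu.
Ser ≠ Leu, so this is a missense mutation.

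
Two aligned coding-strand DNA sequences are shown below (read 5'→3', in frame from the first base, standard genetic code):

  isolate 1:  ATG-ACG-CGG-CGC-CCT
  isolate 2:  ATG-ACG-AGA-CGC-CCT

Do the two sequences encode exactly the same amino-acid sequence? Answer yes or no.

yes

Codon 1: ATG Met / ATG Met — identical.
Codon 2: ACG Thr / ACG Thr — identical.
Codon 3: CGG Arg / AGA Arg — synonymous.
Codon 4: CGC Arg / CGC Arg — identical.
Codon 5: CCT Pro / CCT Pro — identical.
Nonsynonymous differences: 0 → same protein.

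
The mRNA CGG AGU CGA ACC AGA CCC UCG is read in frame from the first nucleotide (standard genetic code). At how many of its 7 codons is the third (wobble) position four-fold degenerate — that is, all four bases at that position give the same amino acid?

Codon 1 CGG (Arg): third position 4-fold.
Codon 2 AGU (Ser): third position 2-fold.
Codon 3 CGA (Arg): third position 4-fold.
Codon 4 ACC (Thr): third position 4-fold.
Codon 5 AGA (Arg): third position 2-fold.
Codon 6 CCC (Pro): third position 4-fold.
Codon 7 UCG (Ser): third position 4-fold.
Four-fold degenerate third positions: 5.

5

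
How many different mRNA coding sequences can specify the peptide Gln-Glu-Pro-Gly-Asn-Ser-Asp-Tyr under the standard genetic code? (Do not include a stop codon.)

Gln: 2 codons.
Glu: 2 codons.
Pro: 4 codons.
Gly: 4 codons.
Asn: 2 codons.
Ser: 6 codons.
Asp: 2 codons.
Tyr: 2 codons.
2 × 2 × 4 × 4 × 2 × 6 × 2 × 2 = 3072.

3072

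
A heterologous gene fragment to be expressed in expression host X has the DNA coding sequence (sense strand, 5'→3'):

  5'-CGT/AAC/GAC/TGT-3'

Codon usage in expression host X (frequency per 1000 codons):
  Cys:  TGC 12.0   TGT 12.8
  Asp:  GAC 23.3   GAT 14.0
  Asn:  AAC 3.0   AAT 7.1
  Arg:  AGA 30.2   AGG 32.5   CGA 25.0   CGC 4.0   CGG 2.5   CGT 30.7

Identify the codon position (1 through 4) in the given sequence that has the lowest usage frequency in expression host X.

Codon 1 CGT (Arg): 30.7 per 1000.
Codon 2 AAC (Asn): 3.0 per 1000.
Codon 3 GAC (Asp): 23.3 per 1000.
Codon 4 TGT (Cys): 12.8 per 1000.
Lowest frequency is 3.0 at codon 2.

2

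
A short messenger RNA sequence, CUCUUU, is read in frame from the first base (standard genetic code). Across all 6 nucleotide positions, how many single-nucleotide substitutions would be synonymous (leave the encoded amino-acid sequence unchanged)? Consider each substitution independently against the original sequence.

Codon 1 (CUC, Leu): 3 synonymous substitutions.
Codon 2 (UUU, Phe): 1 synonymous substitution.
Total: 3 + 1 = 4.

4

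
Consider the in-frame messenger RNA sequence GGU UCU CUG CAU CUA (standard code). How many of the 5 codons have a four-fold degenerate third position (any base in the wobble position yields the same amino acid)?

4

Codon 1 GGU (Gly): third position 4-fold.
Codon 2 UCU (Ser): third position 4-fold.
Codon 3 CUG (Leu): third position 4-fold.
Codon 4 CAU (His): third position 2-fold.
Codon 5 CUA (Leu): third position 4-fold.
Four-fold degenerate third positions: 4.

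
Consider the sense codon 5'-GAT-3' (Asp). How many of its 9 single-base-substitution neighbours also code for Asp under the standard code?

Position 1: none → 0 synonymous.
Position 2: none → 0 synonymous.
Position 3: GAC → 1 synonymous.
Total: 0 + 0 + 1 = 1.

1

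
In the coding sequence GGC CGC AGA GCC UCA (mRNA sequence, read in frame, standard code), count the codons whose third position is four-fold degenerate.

4

Codon 1 GGC (Gly): third position 4-fold.
Codon 2 CGC (Arg): third position 4-fold.
Codon 3 AGA (Arg): third position 2-fold.
Codon 4 GCC (Ala): third position 4-fold.
Codon 5 UCA (Ser): third position 4-fold.
Four-fold degenerate third positions: 4.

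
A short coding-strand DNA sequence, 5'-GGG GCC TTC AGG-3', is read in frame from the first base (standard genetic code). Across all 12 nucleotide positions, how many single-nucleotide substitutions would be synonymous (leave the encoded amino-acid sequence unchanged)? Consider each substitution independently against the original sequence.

9

Codon 1 (GGG, Gly): 3 synonymous substitutions.
Codon 2 (GCC, Ala): 3 synonymous substitutions.
Codon 3 (TTC, Phe): 1 synonymous substitution.
Codon 4 (AGG, Arg): 2 synonymous substitutions.
Total: 3 + 3 + 1 + 2 = 9.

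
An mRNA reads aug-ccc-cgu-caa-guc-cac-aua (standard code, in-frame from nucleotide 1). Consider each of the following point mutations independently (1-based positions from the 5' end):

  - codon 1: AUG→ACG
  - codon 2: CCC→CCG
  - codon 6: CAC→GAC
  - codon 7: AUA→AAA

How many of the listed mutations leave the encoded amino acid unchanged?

1

Codon 1: AUG (Met) → ACG (Thr) — missense.
Codon 2: CCC (Pro) → CCG (Pro) — synonymous.
Codon 6: CAC (His) → GAC (Asp) — missense.
Codon 7: AUA (Ile) → AAA (Lys) — missense.
Synonymous: 1 of 4.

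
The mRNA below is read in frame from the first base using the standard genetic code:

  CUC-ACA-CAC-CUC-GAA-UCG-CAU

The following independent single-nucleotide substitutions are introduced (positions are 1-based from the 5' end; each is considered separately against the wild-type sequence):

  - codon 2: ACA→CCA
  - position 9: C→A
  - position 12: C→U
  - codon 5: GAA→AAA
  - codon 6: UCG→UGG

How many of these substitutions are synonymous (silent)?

Codon 2: ACA (Thr) → CCA (Pro) — missense.
Codon 3: CAC (His) → CAA (Gln) — missense.
Codon 4: CUC (Leu) → CUU (Leu) — synonymous.
Codon 5: GAA (Glu) → AAA (Lys) — missense.
Codon 6: UCG (Ser) → UGG (Trp) — missense.
Synonymous: 1 of 5.

1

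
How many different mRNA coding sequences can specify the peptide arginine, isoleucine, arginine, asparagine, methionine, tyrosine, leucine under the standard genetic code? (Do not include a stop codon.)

Arg: 6 codons.
Ile: 3 codons.
Arg: 6 codons.
Asn: 2 codons.
Met: 1 codon.
Tyr: 2 codons.
Leu: 6 codons.
6 × 3 × 6 × 2 × 1 × 2 × 6 = 2592.

2592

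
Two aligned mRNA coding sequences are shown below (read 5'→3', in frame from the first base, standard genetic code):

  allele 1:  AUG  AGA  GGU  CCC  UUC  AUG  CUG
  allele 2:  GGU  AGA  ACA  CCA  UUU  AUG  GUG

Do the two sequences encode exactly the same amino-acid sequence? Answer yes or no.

Codon 1: AUG Met / GGU Gly — nonsynonymous.
Codon 2: AGA Arg / AGA Arg — identical.
Codon 3: GGU Gly / ACA Thr — nonsynonymous.
Codon 4: CCC Pro / CCA Pro — synonymous.
Codon 5: UUC Phe / UUU Phe — synonymous.
Codon 6: AUG Met / AUG Met — identical.
Codon 7: CUG Leu / GUG Val — nonsynonymous.
Nonsynonymous differences: 3 → different protein.

no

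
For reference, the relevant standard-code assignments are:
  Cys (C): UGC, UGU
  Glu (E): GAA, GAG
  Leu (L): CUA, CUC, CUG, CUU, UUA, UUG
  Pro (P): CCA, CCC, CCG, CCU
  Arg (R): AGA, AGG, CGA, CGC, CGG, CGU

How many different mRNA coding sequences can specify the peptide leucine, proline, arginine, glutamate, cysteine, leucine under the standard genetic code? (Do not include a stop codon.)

Leu: 6 codons.
Pro: 4 codons.
Arg: 6 codons.
Glu: 2 codons.
Cys: 2 codons.
Leu: 6 codons.
6 × 4 × 6 × 2 × 2 × 6 = 3456.

3456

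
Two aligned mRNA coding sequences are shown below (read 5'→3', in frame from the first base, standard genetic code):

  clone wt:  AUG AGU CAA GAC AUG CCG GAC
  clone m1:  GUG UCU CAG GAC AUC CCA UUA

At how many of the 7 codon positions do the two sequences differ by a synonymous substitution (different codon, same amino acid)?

3

Codon 1: AUG Met / GUG Val — nonsynonymous.
Codon 2: AGU Ser / UCU Ser — synonymous.
Codon 3: CAA Gln / CAG Gln — synonymous.
Codon 4: GAC Asp / GAC Asp — identical.
Codon 5: AUG Met / AUC Ile — nonsynonymous.
Codon 6: CCG Pro / CCA Pro — synonymous.
Codon 7: GAC Asp / UUA Leu — nonsynonymous.
Synonymous differences: 3.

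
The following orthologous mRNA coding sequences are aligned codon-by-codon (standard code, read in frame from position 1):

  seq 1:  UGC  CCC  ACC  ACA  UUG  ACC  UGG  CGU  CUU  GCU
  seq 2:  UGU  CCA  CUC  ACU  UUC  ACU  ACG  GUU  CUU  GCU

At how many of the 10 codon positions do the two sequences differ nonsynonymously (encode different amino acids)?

Codon 1: UGC Cys / UGU Cys — synonymous.
Codon 2: CCC Pro / CCA Pro — synonymous.
Codon 3: ACC Thr / CUC Leu — nonsynonymous.
Codon 4: ACA Thr / ACU Thr — synonymous.
Codon 5: UUG Leu / UUC Phe — nonsynonymous.
Codon 6: ACC Thr / ACU Thr — synonymous.
Codon 7: UGG Trp / ACG Thr — nonsynonymous.
Codon 8: CGU Arg / GUU Val — nonsynonymous.
Codon 9: CUU Leu / CUU Leu — identical.
Codon 10: GCU Ala / GCU Ala — identical.
Nonsynonymous differences: 4.

4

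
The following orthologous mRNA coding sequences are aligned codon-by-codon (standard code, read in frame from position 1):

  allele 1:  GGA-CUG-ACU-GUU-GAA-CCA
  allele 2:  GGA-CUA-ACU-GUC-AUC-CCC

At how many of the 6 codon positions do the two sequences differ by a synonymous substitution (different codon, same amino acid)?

3

Codon 1: GGA Gly / GGA Gly — identical.
Codon 2: CUG Leu / CUA Leu — synonymous.
Codon 3: ACU Thr / ACU Thr — identical.
Codon 4: GUU Val / GUC Val — synonymous.
Codon 5: GAA Glu / AUC Ile — nonsynonymous.
Codon 6: CCA Pro / CCC Pro — synonymous.
Synonymous differences: 3.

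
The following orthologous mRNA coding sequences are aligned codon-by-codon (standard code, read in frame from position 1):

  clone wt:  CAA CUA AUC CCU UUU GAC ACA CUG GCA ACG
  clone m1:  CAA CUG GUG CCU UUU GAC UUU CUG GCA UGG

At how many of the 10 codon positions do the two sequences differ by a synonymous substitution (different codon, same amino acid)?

1

Codon 1: CAA Gln / CAA Gln — identical.
Codon 2: CUA Leu / CUG Leu — synonymous.
Codon 3: AUC Ile / GUG Val — nonsynonymous.
Codon 4: CCU Pro / CCU Pro — identical.
Codon 5: UUU Phe / UUU Phe — identical.
Codon 6: GAC Asp / GAC Asp — identical.
Codon 7: ACA Thr / UUU Phe — nonsynonymous.
Codon 8: CUG Leu / CUG Leu — identical.
Codon 9: GCA Ala / GCA Ala — identical.
Codon 10: ACG Thr / UGG Trp — nonsynonymous.
Synonymous differences: 1.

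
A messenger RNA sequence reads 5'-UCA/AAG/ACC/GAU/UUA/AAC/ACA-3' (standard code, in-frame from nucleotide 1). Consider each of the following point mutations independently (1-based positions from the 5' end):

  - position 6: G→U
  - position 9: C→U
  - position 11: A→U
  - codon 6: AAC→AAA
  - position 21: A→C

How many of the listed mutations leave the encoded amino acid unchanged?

Codon 2: AAG (Lys) → AAU (Asn) — missense.
Codon 3: ACC (Thr) → ACU (Thr) — synonymous.
Codon 4: GAU (Asp) → GUU (Val) — missense.
Codon 6: AAC (Asn) → AAA (Lys) — missense.
Codon 7: ACA (Thr) → ACC (Thr) — synonymous.
Synonymous: 2 of 5.

2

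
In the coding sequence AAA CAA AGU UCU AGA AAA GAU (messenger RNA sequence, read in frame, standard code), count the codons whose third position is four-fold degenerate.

1

Codon 1 AAA (Lys): third position 2-fold.
Codon 2 CAA (Gln): third position 2-fold.
Codon 3 AGU (Ser): third position 2-fold.
Codon 4 UCU (Ser): third position 4-fold.
Codon 5 AGA (Arg): third position 2-fold.
Codon 6 AAA (Lys): third position 2-fold.
Codon 7 GAU (Asp): third position 2-fold.
Four-fold degenerate third positions: 1.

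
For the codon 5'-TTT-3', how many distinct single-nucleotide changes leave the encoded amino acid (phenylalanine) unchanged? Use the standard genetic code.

Position 1: none → 0 synonymous.
Position 2: none → 0 synonymous.
Position 3: TTC → 1 synonymous.
Total: 0 + 0 + 1 = 1.

1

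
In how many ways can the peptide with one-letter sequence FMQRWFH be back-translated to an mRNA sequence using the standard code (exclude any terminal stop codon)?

Phe: 2 codons.
Met: 1 codon.
Gln: 2 codons.
Arg: 6 codons.
Trp: 1 codon.
Phe: 2 codons.
His: 2 codons.
2 × 1 × 2 × 6 × 1 × 2 × 2 = 96.

96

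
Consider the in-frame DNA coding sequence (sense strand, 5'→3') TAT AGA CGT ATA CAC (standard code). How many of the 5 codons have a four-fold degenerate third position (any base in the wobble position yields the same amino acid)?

1

Codon 1 TAT (Tyr): third position 2-fold.
Codon 2 AGA (Arg): third position 2-fold.
Codon 3 CGT (Arg): third position 4-fold.
Codon 4 ATA (Ile): third position 3-fold.
Codon 5 CAC (His): third position 2-fold.
Four-fold degenerate third positions: 1.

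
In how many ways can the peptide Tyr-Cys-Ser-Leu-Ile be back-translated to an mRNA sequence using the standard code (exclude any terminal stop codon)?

Tyr: 2 codons.
Cys: 2 codons.
Ser: 6 codons.
Leu: 6 codons.
Ile: 3 codons.
2 × 2 × 6 × 6 × 3 = 432.

432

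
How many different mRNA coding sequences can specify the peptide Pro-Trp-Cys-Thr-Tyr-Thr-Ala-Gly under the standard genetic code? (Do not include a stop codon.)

4096

Pro: 4 codons.
Trp: 1 codon.
Cys: 2 codons.
Thr: 4 codons.
Tyr: 2 codons.
Thr: 4 codons.
Ala: 4 codons.
Gly: 4 codons.
4 × 1 × 2 × 4 × 2 × 4 × 4 × 4 = 4096.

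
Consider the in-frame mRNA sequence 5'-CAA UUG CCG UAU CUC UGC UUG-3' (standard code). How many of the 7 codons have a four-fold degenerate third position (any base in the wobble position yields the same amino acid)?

2

Codon 1 CAA (Gln): third position 2-fold.
Codon 2 UUG (Leu): third position 2-fold.
Codon 3 CCG (Pro): third position 4-fold.
Codon 4 UAU (Tyr): third position 2-fold.
Codon 5 CUC (Leu): third position 4-fold.
Codon 6 UGC (Cys): third position 2-fold.
Codon 7 UUG (Leu): third position 2-fold.
Four-fold degenerate third positions: 2.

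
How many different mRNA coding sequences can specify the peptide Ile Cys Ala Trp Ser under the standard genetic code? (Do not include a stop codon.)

144

Ile: 3 codons.
Cys: 2 codons.
Ala: 4 codons.
Trp: 1 codon.
Ser: 6 codons.
3 × 2 × 4 × 1 × 6 = 144.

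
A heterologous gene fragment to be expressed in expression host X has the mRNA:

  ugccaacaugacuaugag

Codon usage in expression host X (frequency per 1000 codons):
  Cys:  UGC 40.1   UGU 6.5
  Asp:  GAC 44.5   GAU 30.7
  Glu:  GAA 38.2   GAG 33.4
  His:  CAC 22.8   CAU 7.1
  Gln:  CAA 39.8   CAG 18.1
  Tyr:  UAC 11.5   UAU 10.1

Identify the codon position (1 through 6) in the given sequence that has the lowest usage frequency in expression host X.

Codon 1 UGC (Cys): 40.1 per 1000.
Codon 2 CAA (Gln): 39.8 per 1000.
Codon 3 CAU (His): 7.1 per 1000.
Codon 4 GAC (Asp): 44.5 per 1000.
Codon 5 UAU (Tyr): 10.1 per 1000.
Codon 6 GAG (Glu): 33.4 per 1000.
Lowest frequency is 7.1 at codon 3.

3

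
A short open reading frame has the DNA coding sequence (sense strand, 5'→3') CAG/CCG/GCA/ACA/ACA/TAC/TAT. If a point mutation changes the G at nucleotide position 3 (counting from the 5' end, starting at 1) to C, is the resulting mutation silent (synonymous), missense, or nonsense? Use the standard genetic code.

Position 3 falls in codon 1: CAG → Gln.
After the substitution the codon is CAC → His.
Gln ≠ His, so this is a missense mutation.

missense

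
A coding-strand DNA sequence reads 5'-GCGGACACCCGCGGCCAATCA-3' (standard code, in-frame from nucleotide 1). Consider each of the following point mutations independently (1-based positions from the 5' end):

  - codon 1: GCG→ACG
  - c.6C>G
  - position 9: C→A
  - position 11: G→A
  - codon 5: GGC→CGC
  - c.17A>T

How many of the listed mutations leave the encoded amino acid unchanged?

1

Codon 1: GCG (Ala) → ACG (Thr) — missense.
Codon 2: GAC (Asp) → GAG (Glu) — missense.
Codon 3: ACC (Thr) → ACA (Thr) — synonymous.
Codon 4: CGC (Arg) → CAC (His) — missense.
Codon 5: GGC (Gly) → CGC (Arg) — missense.
Codon 6: CAA (Gln) → CTA (Leu) — missense.
Synonymous: 1 of 6.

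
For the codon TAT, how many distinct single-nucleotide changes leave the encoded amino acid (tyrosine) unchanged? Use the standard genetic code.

Position 1: none → 0 synonymous.
Position 2: none → 0 synonymous.
Position 3: TAC → 1 synonymous.
Total: 0 + 0 + 1 = 1.

1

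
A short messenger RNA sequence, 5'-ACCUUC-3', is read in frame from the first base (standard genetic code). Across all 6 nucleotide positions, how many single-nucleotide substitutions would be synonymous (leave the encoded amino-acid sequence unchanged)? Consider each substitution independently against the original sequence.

4

Codon 1 (ACC, Thr): 3 synonymous substitutions.
Codon 2 (UUC, Phe): 1 synonymous substitution.
Total: 3 + 1 = 4.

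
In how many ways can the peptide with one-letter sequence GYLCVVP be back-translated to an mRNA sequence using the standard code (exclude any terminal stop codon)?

Gly: 4 codons.
Tyr: 2 codons.
Leu: 6 codons.
Cys: 2 codons.
Val: 4 codons.
Val: 4 codons.
Pro: 4 codons.
4 × 2 × 6 × 2 × 4 × 4 × 4 = 6144.

6144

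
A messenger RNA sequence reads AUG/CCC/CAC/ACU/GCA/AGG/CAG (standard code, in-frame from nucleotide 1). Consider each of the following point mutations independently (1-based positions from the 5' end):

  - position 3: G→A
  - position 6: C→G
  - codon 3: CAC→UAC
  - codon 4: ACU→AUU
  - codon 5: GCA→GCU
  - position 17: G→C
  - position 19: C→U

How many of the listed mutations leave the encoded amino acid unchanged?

Codon 1: AUG (Met) → AUA (Ile) — missense.
Codon 2: CCC (Pro) → CCG (Pro) — synonymous.
Codon 3: CAC (His) → UAC (Tyr) — missense.
Codon 4: ACU (Thr) → AUU (Ile) — missense.
Codon 5: GCA (Ala) → GCU (Ala) — synonymous.
Codon 6: AGG (Arg) → ACG (Thr) — missense.
Codon 7: CAG (Gln) → UAG (Stop) — nonsense.
Synonymous: 2 of 7.

2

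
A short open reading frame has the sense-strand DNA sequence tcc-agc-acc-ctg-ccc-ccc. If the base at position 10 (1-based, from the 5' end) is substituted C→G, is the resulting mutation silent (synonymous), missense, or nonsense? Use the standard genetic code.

Position 10 falls in codon 4: CTG → Leu.
After the substitution the codon is GTG → Val.
Leu ≠ Val, so this is a missense mutation.

missense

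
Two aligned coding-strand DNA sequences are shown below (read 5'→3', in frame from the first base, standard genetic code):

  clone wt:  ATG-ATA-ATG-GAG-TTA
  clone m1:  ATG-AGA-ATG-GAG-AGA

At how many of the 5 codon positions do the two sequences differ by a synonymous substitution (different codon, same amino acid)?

0

Codon 1: ATG Met / ATG Met — identical.
Codon 2: ATA Ile / AGA Arg — nonsynonymous.
Codon 3: ATG Met / ATG Met — identical.
Codon 4: GAG Glu / GAG Glu — identical.
Codon 5: TTA Leu / AGA Arg — nonsynonymous.
Synonymous differences: 0.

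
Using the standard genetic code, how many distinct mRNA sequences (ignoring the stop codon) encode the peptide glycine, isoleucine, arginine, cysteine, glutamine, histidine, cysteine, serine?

6912

Gly: 4 codons.
Ile: 3 codons.
Arg: 6 codons.
Cys: 2 codons.
Gln: 2 codons.
His: 2 codons.
Cys: 2 codons.
Ser: 6 codons.
4 × 3 × 6 × 2 × 2 × 2 × 2 × 6 = 6912.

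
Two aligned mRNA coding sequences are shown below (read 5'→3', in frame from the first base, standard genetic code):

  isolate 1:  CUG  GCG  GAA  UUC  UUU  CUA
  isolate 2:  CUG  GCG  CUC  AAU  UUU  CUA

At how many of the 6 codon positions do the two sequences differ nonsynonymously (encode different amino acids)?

Codon 1: CUG Leu / CUG Leu — identical.
Codon 2: GCG Ala / GCG Ala — identical.
Codon 3: GAA Glu / CUC Leu — nonsynonymous.
Codon 4: UUC Phe / AAU Asn — nonsynonymous.
Codon 5: UUU Phe / UUU Phe — identical.
Codon 6: CUA Leu / CUA Leu — identical.
Nonsynonymous differences: 2.

2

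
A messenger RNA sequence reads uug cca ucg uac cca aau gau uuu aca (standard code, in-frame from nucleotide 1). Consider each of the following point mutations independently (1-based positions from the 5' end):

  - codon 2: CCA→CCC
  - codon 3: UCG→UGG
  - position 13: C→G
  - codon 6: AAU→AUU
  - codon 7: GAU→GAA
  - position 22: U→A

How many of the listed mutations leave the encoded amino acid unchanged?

Codon 2: CCA (Pro) → CCC (Pro) — synonymous.
Codon 3: UCG (Ser) → UGG (Trp) — missense.
Codon 5: CCA (Pro) → GCA (Ala) — missense.
Codon 6: AAU (Asn) → AUU (Ile) — missense.
Codon 7: GAU (Asp) → GAA (Glu) — missense.
Codon 8: UUU (Phe) → AUU (Ile) — missense.
Synonymous: 1 of 6.

1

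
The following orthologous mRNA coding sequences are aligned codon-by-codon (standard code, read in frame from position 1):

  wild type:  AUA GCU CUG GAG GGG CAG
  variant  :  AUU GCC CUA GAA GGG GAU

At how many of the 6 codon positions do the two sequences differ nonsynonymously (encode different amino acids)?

Codon 1: AUA Ile / AUU Ile — synonymous.
Codon 2: GCU Ala / GCC Ala — synonymous.
Codon 3: CUG Leu / CUA Leu — synonymous.
Codon 4: GAG Glu / GAA Glu — synonymous.
Codon 5: GGG Gly / GGG Gly — identical.
Codon 6: CAG Gln / GAU Asp — nonsynonymous.
Nonsynonymous differences: 1.

1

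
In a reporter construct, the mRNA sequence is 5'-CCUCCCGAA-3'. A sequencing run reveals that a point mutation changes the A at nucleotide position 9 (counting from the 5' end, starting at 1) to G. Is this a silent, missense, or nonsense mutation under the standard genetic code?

Position 9 falls in codon 3: GAA → Glu.
After the substitution the codon is GAG → Glu.
Both encode Glu, so the change is synonymous.

silent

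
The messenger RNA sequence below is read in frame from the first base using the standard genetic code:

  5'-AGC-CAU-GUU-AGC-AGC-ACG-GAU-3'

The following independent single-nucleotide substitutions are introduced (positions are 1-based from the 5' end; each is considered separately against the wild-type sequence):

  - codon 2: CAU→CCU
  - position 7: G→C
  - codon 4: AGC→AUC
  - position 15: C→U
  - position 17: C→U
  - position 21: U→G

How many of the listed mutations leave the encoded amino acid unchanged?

Codon 2: CAU (His) → CCU (Pro) — missense.
Codon 3: GUU (Val) → CUU (Leu) — missense.
Codon 4: AGC (Ser) → AUC (Ile) — missense.
Codon 5: AGC (Ser) → AGU (Ser) — synonymous.
Codon 6: ACG (Thr) → AUG (Met) — missense.
Codon 7: GAU (Asp) → GAG (Glu) — missense.
Synonymous: 1 of 6.

1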